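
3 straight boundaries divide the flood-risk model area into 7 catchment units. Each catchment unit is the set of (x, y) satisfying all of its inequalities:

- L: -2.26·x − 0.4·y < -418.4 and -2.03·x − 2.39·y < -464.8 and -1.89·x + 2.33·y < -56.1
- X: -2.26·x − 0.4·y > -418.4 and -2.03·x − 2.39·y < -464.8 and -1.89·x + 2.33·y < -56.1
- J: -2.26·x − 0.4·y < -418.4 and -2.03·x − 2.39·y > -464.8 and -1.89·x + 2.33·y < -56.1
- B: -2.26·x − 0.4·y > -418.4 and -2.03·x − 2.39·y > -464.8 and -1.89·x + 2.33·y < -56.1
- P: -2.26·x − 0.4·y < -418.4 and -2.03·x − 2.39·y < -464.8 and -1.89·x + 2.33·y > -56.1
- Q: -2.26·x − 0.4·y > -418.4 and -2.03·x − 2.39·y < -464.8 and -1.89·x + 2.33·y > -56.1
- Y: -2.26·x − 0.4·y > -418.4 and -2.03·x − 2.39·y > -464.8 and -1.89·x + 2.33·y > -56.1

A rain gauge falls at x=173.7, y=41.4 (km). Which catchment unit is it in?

B

-2.26·173.7 − 0.4·41.4 = -409.122, which is > -418.4
-2.03·173.7 − 2.39·41.4 = -451.557, which is > -464.8
-1.89·173.7 + 2.33·41.4 = -231.831, which is < -56.1
This sign pattern matches B.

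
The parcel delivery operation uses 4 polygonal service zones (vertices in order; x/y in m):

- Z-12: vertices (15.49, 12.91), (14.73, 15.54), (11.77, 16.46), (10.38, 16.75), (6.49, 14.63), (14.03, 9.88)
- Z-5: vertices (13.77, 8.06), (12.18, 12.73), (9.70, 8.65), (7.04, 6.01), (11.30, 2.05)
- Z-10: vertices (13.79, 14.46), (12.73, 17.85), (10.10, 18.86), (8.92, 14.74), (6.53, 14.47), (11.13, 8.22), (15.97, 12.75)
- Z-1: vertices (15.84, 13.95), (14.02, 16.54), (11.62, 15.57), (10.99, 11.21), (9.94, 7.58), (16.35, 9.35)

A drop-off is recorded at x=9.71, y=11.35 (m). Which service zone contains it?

Cast a ray rightward from (9.71, 11.35). For each polygon, the edges (by vertex number in listed order) whose endpoints lie on opposite sides of y = 11.35, where each meets that height, and whether that is right or left of the point:
Z-12: 5–6 at x≈11.697 (right), 6–1 at x≈14.738 (right) → 2 crossings.
Z-5: 1–2 at x≈12.650 (right), 2–3 at x≈11.341 (right) → 2 crossings.
Z-10: 5–6 at x≈8.826 (left), 6–7 at x≈14.474 (right) → 1 crossing.
Z-1: 3–4 at x≈11.010 (right), 6–1 at x≈16.128 (right) → 2 crossings.
Only Z-10 has an odd count, so the point is inside Z-10.

Z-10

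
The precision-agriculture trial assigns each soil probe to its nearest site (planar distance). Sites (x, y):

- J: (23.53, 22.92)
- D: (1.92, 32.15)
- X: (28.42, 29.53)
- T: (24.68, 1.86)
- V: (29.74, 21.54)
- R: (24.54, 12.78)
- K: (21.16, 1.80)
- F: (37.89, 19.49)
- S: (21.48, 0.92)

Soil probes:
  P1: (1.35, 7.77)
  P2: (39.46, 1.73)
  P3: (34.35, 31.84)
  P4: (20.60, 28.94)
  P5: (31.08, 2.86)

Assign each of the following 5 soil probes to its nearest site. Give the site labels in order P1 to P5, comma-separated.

P1 → K (d²=428.08)
P2 → T (d²=218.47)
P3 → X (d²=40.50)
P4 → J (d²=44.83)
P5 → T (d²=41.96)

K, T, X, J, T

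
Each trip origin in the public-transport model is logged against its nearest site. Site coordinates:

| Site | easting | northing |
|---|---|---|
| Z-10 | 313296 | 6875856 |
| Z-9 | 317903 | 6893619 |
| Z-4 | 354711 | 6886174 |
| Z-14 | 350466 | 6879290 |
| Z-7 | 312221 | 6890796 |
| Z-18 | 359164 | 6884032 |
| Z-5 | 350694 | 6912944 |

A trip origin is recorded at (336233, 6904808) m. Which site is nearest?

Squared distances to each site:
Z-10: 1364324273.000; Z-9: 461182621.000; Z-4: 688662440.000; Z-14: 853746613.000; Z-7: 772912288.000; Z-18: 957472937.000; Z-5: 275315017.000.
Minimum at Z-5.

Z-5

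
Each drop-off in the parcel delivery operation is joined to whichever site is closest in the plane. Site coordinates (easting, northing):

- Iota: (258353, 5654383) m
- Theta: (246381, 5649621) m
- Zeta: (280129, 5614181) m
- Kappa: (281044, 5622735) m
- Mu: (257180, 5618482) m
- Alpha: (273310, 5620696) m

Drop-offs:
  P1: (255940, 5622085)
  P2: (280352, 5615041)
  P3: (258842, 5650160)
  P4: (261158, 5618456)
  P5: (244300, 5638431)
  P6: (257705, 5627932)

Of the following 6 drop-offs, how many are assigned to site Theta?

P1 → Mu
P2 → Zeta
P3 → Iota
P4 → Mu
P5 → Theta
P6 → Mu
1 of the 6 goes to Theta.

1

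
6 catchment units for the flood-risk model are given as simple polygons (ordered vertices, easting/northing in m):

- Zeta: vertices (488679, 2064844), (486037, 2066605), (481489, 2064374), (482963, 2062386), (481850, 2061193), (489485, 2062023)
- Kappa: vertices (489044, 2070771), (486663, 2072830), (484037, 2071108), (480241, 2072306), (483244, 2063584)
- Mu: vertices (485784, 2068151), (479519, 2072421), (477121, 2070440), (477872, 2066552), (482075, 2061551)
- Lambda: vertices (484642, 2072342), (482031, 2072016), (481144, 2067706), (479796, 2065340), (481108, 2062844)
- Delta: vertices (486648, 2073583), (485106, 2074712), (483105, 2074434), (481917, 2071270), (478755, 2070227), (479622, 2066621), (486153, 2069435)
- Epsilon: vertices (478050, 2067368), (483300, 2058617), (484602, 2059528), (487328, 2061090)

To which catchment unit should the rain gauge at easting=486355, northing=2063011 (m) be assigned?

Cast a ray rightward from (486355, 2063011). For each polygon, the edges (by vertex number in listed order) whose endpoints lie on opposite sides of northing = 2063011, where each meets that height, and whether that is right or left of the point:
Zeta: 3–4 at easting≈482499.6 (left), 6–1 at easting≈489202.7 (right) → 1 crossing.
Kappa: no edge straddles that height → 0 crossings.
Mu: 4–5 at easting≈480848.0 (left), 5–1 at easting≈482895.5 (left) → 0 crossings.
Lambda: 4–5 at easting≈481020.2 (left), 5–1 at easting≈481170.1 (left) → 0 crossings.
Delta: no edge straddles that height → 0 crossings.
Epsilon: 1–2 at easting≈480663.9 (left), 4–1 at easting≈484489.0 (left) → 0 crossings.
Only Zeta has an odd count, so the point is inside Zeta.

Zeta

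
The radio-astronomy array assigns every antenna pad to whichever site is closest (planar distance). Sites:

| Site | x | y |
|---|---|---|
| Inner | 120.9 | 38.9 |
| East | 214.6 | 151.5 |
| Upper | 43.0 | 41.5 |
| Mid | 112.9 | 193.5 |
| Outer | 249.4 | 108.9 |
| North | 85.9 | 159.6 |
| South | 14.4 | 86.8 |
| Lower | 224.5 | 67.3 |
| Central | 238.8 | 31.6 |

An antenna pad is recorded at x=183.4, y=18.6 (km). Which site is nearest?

Central

Squared distances to each site:
Inner: 4318.340; East: 18635.850; Upper: 20236.570; Mid: 35560.260; Outer: 12510.090; North: 29387.250; South: 33212.240; Lower: 4060.900; Central: 3238.160.
Minimum at Central.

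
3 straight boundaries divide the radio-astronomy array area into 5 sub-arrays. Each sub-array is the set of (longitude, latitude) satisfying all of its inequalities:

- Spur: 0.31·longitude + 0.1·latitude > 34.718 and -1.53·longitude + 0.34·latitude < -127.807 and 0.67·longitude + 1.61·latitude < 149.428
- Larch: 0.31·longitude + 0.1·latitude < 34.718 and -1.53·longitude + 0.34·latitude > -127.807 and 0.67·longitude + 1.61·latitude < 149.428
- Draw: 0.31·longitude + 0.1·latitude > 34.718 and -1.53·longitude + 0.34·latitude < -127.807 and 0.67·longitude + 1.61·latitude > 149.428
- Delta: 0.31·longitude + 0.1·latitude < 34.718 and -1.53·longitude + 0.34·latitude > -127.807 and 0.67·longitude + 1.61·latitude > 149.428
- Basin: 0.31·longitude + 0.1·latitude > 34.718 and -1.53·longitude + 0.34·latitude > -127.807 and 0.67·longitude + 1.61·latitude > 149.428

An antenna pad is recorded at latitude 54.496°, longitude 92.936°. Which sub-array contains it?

0.31·92.936 + 0.1·54.496 = 34.260, which is < 34.718
-1.53·92.936 + 0.34·54.496 = -123.663, which is > -127.807
0.67·92.936 + 1.61·54.496 = 150.006, which is > 149.428
This sign pattern matches Delta.

Delta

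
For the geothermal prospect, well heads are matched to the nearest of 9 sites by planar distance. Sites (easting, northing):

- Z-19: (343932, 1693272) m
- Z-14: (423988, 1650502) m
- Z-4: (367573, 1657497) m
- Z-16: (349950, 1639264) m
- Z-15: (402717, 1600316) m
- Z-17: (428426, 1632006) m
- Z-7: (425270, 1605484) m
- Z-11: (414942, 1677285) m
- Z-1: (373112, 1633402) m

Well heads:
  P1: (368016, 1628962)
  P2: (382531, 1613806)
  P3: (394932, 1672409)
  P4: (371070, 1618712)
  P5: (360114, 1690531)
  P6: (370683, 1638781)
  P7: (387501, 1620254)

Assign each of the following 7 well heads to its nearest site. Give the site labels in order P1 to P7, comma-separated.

Z-1, Z-1, Z-11, Z-1, Z-19, Z-1, Z-1

P1 → Z-1 (d²=45682816.00)
P2 → Z-1 (d²=472720777.00)
P3 → Z-11 (d²=424175476.00)
P4 → Z-1 (d²=219965864.00)
P5 → Z-19 (d²=269370205.00)
P6 → Z-1 (d²=34833682.00)
P7 → Z-1 (d²=379913225.00)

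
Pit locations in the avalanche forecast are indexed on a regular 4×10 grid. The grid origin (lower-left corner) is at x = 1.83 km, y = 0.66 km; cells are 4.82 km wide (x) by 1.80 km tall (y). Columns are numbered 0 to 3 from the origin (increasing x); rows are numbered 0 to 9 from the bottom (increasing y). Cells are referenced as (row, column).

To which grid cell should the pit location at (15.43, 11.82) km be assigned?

(6, 2)

Column index: ⌊(15.43 − 1.83) / 4.82⌋ = ⌊2.822⌋ = 2
Row offset from origin: ⌊(11.82 − 0.66) / 1.80⌋ = ⌊6.200⌋ = 6 → row 6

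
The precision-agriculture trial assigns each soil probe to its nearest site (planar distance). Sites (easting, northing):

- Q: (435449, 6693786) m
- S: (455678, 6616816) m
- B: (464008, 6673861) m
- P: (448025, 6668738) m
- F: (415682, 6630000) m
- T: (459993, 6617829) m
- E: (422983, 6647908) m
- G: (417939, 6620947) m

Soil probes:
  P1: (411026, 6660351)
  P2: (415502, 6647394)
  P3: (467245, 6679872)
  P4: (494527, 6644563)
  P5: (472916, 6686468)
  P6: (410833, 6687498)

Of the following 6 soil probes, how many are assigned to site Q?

P1 → E
P2 → E
P3 → B
P4 → B
P5 → B
P6 → Q
1 of the 6 goes to Q.

1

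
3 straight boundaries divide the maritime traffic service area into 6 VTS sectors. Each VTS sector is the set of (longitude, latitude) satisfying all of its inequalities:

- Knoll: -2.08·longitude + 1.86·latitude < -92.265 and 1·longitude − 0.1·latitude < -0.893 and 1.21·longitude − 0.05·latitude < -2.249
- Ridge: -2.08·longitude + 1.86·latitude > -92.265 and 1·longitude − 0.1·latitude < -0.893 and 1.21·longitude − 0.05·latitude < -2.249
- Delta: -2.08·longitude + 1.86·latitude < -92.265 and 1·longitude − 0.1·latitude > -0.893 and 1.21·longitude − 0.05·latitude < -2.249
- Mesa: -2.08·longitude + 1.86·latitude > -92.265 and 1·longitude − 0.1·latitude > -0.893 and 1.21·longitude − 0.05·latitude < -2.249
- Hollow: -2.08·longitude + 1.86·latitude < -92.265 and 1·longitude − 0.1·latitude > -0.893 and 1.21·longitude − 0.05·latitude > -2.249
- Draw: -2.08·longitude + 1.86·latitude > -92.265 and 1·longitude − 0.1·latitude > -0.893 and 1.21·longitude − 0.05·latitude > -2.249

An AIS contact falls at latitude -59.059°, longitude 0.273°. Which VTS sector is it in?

-2.08·0.273 + 1.86·-59.059 = -110.418, which is < -92.265
1·0.273 − 0.1·-59.059 = 6.179, which is > -0.893
1.21·0.273 − 0.05·-59.059 = 3.283, which is > -2.249
This sign pattern matches Hollow.

Hollow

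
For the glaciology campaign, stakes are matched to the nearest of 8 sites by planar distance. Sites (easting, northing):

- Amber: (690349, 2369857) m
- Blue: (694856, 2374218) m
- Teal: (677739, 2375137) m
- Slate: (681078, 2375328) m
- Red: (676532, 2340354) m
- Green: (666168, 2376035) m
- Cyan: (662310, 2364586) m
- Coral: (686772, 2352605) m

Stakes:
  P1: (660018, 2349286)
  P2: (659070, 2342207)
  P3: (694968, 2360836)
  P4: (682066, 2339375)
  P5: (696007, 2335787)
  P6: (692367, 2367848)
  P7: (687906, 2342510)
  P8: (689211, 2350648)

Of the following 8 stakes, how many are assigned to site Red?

P1 → Cyan
P2 → Red
P3 → Amber
P4 → Red
P5 → Coral
P6 → Amber
P7 → Coral
P8 → Coral
2 of the 8 go to Red.

2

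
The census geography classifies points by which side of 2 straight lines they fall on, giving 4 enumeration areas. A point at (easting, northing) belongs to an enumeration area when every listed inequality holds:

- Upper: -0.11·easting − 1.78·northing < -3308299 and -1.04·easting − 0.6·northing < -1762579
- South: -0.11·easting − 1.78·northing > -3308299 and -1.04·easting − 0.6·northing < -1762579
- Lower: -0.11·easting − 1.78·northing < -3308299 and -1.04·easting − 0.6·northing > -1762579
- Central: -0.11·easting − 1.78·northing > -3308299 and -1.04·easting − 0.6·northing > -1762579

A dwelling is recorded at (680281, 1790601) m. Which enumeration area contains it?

-0.11·680281 − 1.78·1790601 = -3262100.690, which is > -3308299
-1.04·680281 − 0.6·1790601 = -1781852.840, which is < -1762579
This sign pattern matches South.

South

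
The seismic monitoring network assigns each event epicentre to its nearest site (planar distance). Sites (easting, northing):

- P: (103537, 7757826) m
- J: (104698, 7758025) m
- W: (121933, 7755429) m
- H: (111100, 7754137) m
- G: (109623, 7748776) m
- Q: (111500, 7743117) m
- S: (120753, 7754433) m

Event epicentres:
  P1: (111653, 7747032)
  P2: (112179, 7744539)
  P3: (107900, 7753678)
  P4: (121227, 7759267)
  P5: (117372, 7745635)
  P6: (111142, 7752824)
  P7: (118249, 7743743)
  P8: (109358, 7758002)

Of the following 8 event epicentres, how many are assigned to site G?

P1 → G
P2 → Q
P3 → H
P4 → W
P5 → Q
P6 → H
P7 → Q
P8 → H
1 of the 8 goes to G.

1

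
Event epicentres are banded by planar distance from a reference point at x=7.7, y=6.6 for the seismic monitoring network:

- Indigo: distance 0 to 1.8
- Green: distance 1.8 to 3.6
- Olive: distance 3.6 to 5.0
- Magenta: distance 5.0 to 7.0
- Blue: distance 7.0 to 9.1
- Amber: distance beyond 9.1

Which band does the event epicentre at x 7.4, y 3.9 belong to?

Green

Distance = √((7.4−7.7)² + (3.9−6.6)²) = √(0.090 + 7.290) = 2.717.
1.8 ≤ 2.717 < 3.6 → Green.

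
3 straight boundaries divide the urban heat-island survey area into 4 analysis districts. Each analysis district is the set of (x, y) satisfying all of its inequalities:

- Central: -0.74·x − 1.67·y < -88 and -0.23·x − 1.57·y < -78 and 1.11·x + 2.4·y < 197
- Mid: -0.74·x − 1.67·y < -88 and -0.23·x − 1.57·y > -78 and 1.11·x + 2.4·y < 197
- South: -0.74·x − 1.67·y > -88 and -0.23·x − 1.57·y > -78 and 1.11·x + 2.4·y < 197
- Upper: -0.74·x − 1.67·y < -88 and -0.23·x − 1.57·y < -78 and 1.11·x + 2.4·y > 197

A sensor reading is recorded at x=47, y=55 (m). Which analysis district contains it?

Central

-0.74·47 − 1.67·55 = -126.630, which is < -88
-0.23·47 − 1.57·55 = -97.160, which is < -78
1.11·47 + 2.4·55 = 184.170, which is < 197
This sign pattern matches Central.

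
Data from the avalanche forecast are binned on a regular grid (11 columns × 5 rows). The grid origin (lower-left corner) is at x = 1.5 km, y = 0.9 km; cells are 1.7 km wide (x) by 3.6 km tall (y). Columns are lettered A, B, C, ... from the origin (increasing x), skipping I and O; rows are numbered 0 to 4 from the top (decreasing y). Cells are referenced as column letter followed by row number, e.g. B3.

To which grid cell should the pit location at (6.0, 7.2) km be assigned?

C3

Column index: ⌊(6.0 − 1.5) / 1.7⌋ = ⌊2.647⌋ = 2 → column C
Row offset from origin: ⌊(7.2 − 0.9) / 3.6⌋ = ⌊1.750⌋ = 1 → row 3 (counted from top)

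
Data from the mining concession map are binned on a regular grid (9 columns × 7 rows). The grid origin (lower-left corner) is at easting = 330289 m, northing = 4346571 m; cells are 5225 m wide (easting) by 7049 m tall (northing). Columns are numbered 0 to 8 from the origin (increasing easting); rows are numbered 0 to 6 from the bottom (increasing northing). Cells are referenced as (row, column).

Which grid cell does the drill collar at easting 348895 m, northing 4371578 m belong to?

(3, 3)

Column index: ⌊(348895 − 330289) / 5225⌋ = ⌊3.561⌋ = 3
Row offset from origin: ⌊(4371578 − 4346571) / 7049⌋ = ⌊3.548⌋ = 3 → row 3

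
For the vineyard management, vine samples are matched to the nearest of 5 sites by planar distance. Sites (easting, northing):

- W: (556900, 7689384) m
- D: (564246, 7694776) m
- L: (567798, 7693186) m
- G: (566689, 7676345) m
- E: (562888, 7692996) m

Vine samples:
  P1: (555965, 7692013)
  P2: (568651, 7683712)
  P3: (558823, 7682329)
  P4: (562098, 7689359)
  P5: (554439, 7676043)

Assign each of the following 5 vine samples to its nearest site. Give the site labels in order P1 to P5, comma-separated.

P1 → W (d²=7785866.00)
P2 → G (d²=58122133.00)
P3 → W (d²=53470954.00)
P4 → E (d²=13851869.00)
P5 → G (d²=150153704.00)

W, G, W, E, G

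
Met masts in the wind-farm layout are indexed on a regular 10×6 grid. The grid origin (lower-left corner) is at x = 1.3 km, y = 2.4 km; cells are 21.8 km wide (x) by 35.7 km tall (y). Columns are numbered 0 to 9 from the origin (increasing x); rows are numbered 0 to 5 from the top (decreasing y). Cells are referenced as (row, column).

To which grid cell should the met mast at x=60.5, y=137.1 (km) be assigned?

(2, 2)

Column index: ⌊(60.5 − 1.3) / 21.8⌋ = ⌊2.716⌋ = 2
Row offset from origin: ⌊(137.1 − 2.4) / 35.7⌋ = ⌊3.773⌋ = 3 → row 2 (counted from top)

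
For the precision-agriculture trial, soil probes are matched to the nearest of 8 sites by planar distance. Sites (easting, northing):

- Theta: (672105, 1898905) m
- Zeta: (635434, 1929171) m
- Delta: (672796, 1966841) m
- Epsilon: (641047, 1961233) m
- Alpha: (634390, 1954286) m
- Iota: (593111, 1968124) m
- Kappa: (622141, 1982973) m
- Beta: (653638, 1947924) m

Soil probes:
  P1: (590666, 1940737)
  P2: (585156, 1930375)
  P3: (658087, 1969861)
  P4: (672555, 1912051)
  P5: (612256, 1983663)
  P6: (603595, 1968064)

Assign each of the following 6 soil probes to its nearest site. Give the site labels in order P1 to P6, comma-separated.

Iota, Iota, Delta, Theta, Kappa, Iota

P1 → Iota (d²=756025794.00)
P2 → Iota (d²=1488269026.00)
P3 → Delta (d²=225475081.00)
P4 → Theta (d²=173019816.00)
P5 → Kappa (d²=98189325.00)
P6 → Iota (d²=109917856.00)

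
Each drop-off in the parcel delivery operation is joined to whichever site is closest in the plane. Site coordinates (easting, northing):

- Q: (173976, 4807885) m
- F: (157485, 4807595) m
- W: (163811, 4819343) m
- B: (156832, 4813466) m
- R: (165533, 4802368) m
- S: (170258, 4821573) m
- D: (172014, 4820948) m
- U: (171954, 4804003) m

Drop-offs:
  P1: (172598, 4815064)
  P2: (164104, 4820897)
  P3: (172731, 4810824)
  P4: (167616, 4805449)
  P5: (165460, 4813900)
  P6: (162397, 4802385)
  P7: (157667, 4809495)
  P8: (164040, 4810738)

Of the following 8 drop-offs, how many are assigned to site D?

1

P1 → D
P2 → W
P3 → Q
P4 → R
P5 → W
P6 → R
P7 → F
P8 → F
1 of the 8 goes to D.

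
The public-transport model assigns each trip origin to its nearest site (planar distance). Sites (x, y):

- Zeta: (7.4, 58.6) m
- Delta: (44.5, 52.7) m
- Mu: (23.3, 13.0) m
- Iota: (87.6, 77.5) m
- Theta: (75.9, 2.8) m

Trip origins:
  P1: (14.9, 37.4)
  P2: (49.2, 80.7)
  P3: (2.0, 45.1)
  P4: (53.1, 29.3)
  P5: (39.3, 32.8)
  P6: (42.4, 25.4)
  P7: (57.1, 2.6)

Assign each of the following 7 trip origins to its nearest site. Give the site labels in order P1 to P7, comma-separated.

P1 → Zeta (d²=505.69)
P2 → Delta (d²=806.09)
P3 → Zeta (d²=211.41)
P4 → Delta (d²=621.52)
P5 → Delta (d²=423.05)
P6 → Mu (d²=518.57)
P7 → Theta (d²=353.48)

Zeta, Delta, Zeta, Delta, Delta, Mu, Theta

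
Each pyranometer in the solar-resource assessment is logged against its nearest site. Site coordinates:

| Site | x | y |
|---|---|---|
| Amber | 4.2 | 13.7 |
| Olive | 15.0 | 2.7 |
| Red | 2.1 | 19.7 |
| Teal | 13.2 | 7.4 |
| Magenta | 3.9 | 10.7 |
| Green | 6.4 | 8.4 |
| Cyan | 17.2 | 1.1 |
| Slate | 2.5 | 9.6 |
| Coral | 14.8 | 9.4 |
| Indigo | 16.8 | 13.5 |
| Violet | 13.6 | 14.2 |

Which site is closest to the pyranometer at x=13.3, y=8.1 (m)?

Teal

Squared distances to each site:
Amber: 114.170; Olive: 32.050; Red: 260.000; Teal: 0.500; Magenta: 95.120; Green: 47.700; Cyan: 64.210; Slate: 118.890; Coral: 3.940; Indigo: 41.410; Violet: 37.300.
Minimum at Teal.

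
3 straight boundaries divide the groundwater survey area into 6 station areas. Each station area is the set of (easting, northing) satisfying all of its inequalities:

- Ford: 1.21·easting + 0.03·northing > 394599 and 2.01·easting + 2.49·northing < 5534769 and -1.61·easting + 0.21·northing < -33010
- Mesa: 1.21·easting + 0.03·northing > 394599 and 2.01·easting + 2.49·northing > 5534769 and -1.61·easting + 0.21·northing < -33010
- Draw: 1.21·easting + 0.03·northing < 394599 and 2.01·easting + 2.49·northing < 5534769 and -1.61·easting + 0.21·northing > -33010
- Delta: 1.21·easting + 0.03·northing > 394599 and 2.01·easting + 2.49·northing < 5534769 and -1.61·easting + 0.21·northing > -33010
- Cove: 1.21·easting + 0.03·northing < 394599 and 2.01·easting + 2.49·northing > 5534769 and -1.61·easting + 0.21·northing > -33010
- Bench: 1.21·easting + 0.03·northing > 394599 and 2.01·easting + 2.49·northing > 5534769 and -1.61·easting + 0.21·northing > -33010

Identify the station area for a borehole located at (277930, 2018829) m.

1.21·277930 + 0.03·2018829 = 396860.170, which is > 394599
2.01·277930 + 2.49·2018829 = 5585523.510, which is > 5534769
-1.61·277930 + 0.21·2018829 = -23513.210, which is > -33010
This sign pattern matches Bench.

Bench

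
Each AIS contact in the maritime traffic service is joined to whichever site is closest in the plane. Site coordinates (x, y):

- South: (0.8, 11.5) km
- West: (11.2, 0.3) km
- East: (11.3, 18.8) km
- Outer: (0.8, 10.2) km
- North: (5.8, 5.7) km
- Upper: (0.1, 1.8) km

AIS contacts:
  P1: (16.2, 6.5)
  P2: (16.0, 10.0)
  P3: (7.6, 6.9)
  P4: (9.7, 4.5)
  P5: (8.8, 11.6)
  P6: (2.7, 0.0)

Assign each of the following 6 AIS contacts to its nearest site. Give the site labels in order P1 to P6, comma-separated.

P1 → West (d²=63.44)
P2 → East (d²=99.53)
P3 → North (d²=4.68)
P4 → North (d²=16.65)
P5 → North (d²=43.81)
P6 → Upper (d²=10.00)

West, East, North, North, North, Upper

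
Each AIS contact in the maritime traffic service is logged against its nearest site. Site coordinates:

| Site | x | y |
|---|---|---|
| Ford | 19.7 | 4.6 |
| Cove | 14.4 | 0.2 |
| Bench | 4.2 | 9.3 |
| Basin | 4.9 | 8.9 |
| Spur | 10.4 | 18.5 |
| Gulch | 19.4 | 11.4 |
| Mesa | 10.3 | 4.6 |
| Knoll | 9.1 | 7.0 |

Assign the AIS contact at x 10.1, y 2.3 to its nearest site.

Squared distances to each site:
Ford: 97.450; Cove: 22.900; Bench: 83.810; Basin: 70.600; Spur: 262.530; Gulch: 169.300; Mesa: 5.330; Knoll: 23.090.
Minimum at Mesa.

Mesa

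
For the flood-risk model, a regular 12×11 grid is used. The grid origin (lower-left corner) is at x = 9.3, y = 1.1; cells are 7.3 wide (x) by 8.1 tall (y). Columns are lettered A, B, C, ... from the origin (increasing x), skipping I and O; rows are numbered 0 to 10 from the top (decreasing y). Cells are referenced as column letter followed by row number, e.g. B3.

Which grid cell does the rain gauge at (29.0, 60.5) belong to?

C3

Column index: ⌊(29.0 − 9.3) / 7.3⌋ = ⌊2.699⌋ = 2 → column C
Row offset from origin: ⌊(60.5 − 1.1) / 8.1⌋ = ⌊7.333⌋ = 7 → row 3 (counted from top)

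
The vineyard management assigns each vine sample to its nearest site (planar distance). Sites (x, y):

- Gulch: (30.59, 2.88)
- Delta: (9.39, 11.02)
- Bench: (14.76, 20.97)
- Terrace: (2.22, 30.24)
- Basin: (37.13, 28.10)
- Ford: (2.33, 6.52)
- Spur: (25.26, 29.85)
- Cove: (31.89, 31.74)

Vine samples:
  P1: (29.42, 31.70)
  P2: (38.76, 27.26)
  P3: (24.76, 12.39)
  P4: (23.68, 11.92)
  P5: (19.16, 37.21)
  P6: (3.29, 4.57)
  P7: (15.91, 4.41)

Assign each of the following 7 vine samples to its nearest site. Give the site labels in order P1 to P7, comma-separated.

P1 → Cove (d²=6.10)
P2 → Basin (d²=3.36)
P3 → Gulch (d²=124.43)
P4 → Gulch (d²=129.47)
P5 → Spur (d²=91.38)
P6 → Ford (d²=4.72)
P7 → Delta (d²=86.20)

Cove, Basin, Gulch, Gulch, Spur, Ford, Delta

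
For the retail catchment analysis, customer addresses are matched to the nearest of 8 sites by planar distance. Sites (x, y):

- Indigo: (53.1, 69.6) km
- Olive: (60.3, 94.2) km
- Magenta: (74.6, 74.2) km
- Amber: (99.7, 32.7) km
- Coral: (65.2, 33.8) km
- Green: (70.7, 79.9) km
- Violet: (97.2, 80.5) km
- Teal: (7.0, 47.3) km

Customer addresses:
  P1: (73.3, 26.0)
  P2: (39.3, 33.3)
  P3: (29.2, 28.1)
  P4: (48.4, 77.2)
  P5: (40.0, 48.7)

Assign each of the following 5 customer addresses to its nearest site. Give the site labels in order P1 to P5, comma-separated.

P1 → Coral (d²=126.45)
P2 → Coral (d²=671.06)
P3 → Teal (d²=861.48)
P4 → Indigo (d²=79.85)
P5 → Indigo (d²=608.42)

Coral, Coral, Teal, Indigo, Indigo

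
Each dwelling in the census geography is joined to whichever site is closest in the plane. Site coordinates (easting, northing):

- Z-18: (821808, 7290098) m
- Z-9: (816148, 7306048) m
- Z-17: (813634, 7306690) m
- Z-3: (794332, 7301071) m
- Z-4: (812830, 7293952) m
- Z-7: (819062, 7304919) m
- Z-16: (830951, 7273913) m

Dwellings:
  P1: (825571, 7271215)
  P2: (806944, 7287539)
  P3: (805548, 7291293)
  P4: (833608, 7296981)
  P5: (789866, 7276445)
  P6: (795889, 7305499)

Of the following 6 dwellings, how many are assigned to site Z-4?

2

P1 → Z-16
P2 → Z-4
P3 → Z-4
P4 → Z-18
P5 → Z-3
P6 → Z-3
2 of the 6 go to Z-4.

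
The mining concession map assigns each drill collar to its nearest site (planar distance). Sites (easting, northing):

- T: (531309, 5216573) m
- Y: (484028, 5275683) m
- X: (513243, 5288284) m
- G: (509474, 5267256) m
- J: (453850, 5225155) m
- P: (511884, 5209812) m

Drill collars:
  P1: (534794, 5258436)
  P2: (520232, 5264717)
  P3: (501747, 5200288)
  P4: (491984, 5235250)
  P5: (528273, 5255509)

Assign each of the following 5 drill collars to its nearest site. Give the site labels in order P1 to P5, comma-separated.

P1 → G (d²=718894800.00)
P2 → G (d²=122181085.00)
P3 → P (d²=193465345.00)
P4 → P (d²=1043101844.00)
P5 → G (d²=491394410.00)

G, G, P, P, G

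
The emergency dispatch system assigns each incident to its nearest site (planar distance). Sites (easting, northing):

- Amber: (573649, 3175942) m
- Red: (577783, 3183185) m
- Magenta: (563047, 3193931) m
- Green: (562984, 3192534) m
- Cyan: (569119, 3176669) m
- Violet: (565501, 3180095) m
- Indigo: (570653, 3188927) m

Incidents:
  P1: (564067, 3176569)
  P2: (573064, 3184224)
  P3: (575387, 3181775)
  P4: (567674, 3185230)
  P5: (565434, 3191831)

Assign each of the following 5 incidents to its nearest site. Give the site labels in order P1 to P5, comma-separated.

P1 → Violet (d²=14489032.00)
P2 → Red (d²=23348482.00)
P3 → Red (d²=7728916.00)
P4 → Indigo (d²=22542250.00)
P5 → Green (d²=6496709.00)

Violet, Red, Red, Indigo, Green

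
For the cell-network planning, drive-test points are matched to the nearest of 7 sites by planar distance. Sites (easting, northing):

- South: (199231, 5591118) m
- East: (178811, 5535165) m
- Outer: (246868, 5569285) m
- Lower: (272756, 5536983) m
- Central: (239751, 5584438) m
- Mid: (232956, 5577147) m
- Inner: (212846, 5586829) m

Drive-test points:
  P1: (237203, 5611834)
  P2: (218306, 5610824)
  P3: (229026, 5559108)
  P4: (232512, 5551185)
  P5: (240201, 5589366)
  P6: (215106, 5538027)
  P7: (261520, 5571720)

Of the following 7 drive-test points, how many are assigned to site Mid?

P1 → Central
P2 → Inner
P3 → Mid
P4 → Outer
P5 → Central
P6 → East
P7 → Outer
1 of the 7 goes to Mid.

1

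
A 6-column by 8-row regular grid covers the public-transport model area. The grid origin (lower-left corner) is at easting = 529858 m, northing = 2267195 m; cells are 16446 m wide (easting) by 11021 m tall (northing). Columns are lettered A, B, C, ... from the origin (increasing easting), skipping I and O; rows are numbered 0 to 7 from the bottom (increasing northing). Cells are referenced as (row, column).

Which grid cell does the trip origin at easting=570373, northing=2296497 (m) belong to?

(2, C)

Column index: ⌊(570373 − 529858) / 16446⌋ = ⌊2.464⌋ = 2 → column C
Row offset from origin: ⌊(2296497 − 2267195) / 11021⌋ = ⌊2.659⌋ = 2 → row 2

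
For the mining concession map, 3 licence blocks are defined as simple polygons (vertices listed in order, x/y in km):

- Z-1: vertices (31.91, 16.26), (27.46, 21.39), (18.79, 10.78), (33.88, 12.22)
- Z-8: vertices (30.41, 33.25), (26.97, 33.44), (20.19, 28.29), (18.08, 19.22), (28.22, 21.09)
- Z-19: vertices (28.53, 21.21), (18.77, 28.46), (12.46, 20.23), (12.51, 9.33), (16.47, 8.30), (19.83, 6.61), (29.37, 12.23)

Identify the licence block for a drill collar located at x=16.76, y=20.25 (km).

Z-19

Cast a ray rightward from (16.76, 20.25). For each polygon, the edges (by vertex number in listed order) whose endpoints lie on opposite sides of y = 20.25, where each meets that height, and whether that is right or left of the point:
Z-1: 1–2 at x≈28.449 (right), 2–3 at x≈26.528 (right) → 2 crossings.
Z-8: 3–4 at x≈18.320 (right), 4–5 at x≈23.665 (right) → 2 crossings.
Z-19: 2–3 at x≈12.475 (left), 7–1 at x≈28.620 (right) → 1 crossing.
Only Z-19 has an odd count, so the point is inside Z-19.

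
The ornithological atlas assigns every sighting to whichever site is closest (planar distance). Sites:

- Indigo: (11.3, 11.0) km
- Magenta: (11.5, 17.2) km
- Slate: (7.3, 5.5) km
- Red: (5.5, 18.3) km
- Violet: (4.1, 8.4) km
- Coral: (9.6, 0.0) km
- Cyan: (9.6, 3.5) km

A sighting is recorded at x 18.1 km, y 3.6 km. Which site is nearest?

Cyan

Squared distances to each site:
Indigo: 101.000; Magenta: 228.520; Slate: 120.250; Red: 374.850; Violet: 219.040; Coral: 85.210; Cyan: 72.260.
Minimum at Cyan.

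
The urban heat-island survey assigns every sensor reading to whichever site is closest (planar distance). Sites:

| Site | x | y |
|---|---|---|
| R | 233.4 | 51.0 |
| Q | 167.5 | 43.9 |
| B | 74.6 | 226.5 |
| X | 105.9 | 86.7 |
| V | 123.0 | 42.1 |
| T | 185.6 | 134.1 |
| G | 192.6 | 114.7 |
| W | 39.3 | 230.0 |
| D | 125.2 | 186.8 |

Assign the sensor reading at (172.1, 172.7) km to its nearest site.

T

Squared distances to each site:
R: 18568.580; Q: 16610.600; B: 12400.690; X: 11778.440; V: 19467.170; T: 1672.210; G: 3784.250; W: 20919.130; D: 2398.420.
Minimum at T.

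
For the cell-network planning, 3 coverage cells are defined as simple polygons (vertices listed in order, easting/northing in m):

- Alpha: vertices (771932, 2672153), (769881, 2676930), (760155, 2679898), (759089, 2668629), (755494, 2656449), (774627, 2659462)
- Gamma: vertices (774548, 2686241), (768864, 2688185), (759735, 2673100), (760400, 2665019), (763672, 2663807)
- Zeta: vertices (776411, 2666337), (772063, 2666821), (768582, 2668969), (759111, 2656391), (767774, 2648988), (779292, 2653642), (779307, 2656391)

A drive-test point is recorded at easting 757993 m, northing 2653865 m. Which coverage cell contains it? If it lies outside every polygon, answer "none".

none

Cast a ray rightward from (757993, 2653865). For each polygon, the edges (by vertex number in listed order) whose endpoints lie on opposite sides of northing = 2653865, where each meets that height, and whether that is right or left of the point:
Alpha: no edge straddles that height → 0 crossings.
Gamma: no edge straddles that height → 0 crossings.
Zeta: 4–5 at easting≈762066.9 (right), 6–7 at easting≈779293.2 (right) → 2 crossings.
All counts are even, so the point lies outside every listed polygon.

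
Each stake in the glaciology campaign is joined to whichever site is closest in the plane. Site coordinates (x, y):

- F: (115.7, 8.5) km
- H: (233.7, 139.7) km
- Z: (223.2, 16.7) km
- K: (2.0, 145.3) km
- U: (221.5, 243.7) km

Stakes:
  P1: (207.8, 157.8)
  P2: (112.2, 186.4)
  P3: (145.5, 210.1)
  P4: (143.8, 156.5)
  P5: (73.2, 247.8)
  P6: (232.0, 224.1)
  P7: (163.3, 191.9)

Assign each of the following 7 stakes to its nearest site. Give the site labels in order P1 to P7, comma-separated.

H, K, U, H, K, U, U

P1 → H (d²=998.42)
P2 → K (d²=13833.25)
P3 → U (d²=6904.96)
P4 → H (d²=8364.25)
P5 → K (d²=15575.69)
P6 → U (d²=494.41)
P7 → U (d²=6070.48)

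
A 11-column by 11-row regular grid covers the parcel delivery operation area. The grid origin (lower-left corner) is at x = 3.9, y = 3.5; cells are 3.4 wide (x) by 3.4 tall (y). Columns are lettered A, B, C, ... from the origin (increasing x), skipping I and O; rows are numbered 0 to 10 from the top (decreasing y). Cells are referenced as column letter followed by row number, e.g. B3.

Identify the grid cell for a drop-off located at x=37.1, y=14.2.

Column index: ⌊(37.1 − 3.9) / 3.4⌋ = ⌊9.765⌋ = 9 → column K
Row offset from origin: ⌊(14.2 − 3.5) / 3.4⌋ = ⌊3.147⌋ = 3 → row 7 (counted from top)

K7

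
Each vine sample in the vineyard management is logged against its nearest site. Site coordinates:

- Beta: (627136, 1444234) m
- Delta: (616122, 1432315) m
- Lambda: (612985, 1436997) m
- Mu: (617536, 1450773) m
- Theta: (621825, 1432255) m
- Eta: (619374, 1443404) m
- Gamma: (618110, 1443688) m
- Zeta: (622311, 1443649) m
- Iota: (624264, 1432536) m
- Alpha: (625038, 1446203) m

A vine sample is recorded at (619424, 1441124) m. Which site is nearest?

Squared distances to each site:
Beta: 69147044.000; Delta: 88501685.000; Lambda: 58492850.000; Mu: 96667745.000; Theta: 84423962.000; Eta: 5200900.000; Gamma: 8300692.000; Zeta: 14710394.000; Iota: 97179344.000; Alpha: 57313237.000.
Minimum at Eta.

Eta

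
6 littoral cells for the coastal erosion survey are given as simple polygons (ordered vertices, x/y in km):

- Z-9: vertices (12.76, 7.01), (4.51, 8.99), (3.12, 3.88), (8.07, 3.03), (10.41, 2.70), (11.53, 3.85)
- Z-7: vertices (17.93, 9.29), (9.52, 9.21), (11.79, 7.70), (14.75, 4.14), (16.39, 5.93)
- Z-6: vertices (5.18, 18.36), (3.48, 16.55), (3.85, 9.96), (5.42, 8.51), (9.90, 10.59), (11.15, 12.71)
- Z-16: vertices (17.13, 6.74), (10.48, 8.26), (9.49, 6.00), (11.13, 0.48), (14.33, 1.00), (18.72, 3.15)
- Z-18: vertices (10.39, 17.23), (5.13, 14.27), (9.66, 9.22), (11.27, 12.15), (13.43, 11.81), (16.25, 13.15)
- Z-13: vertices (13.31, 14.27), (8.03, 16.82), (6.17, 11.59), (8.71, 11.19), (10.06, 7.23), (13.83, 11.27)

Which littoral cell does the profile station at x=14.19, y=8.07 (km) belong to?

Cast a ray rightward from (14.19, 8.07). For each polygon, the edges (by vertex number in listed order) whose endpoints lie on opposite sides of y = 8.07, where each meets that height, and whether that is right or left of the point:
Z-9: 1–2 at x≈8.343 (left), 2–3 at x≈4.260 (left) → 0 crossings.
Z-7: 2–3 at x≈11.234 (left), 5–1 at x≈17.371 (right) → 1 crossing.
Z-6: no edge straddles that height → 0 crossings.
Z-16: 1–2 at x≈11.311 (left), 2–3 at x≈10.397 (left) → 0 crossings.
Z-18: no edge straddles that height → 0 crossings.
Z-13: 4–5 at x≈9.774 (left), 5–6 at x≈10.844 (left) → 0 crossings.
Only Z-7 has an odd count, so the point is inside Z-7.

Z-7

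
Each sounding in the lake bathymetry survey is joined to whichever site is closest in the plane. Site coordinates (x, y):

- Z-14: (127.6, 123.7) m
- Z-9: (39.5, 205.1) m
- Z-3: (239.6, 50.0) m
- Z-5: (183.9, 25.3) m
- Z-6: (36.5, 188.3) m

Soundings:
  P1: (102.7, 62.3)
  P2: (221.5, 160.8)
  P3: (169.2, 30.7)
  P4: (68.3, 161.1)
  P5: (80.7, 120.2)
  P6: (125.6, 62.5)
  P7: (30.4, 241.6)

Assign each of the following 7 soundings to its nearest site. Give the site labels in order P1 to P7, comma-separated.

P1 → Z-14 (d²=4389.97)
P2 → Z-14 (d²=10193.62)
P3 → Z-5 (d²=245.25)
P4 → Z-6 (d²=1751.08)
P5 → Z-14 (d²=2211.86)
P6 → Z-14 (d²=3749.44)
P7 → Z-9 (d²=1415.06)

Z-14, Z-14, Z-5, Z-6, Z-14, Z-14, Z-9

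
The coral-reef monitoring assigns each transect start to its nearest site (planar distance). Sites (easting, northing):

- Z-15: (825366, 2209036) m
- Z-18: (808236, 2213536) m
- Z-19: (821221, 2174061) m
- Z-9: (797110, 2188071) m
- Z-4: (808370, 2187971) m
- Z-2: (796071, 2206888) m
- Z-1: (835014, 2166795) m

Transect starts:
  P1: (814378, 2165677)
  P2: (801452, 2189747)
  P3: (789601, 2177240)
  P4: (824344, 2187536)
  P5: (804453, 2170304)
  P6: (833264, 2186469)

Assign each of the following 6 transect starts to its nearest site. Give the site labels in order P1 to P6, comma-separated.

P1 → Z-19 (d²=117118105.00)
P2 → Z-9 (d²=21661940.00)
P3 → Z-9 (d²=173695642.00)
P4 → Z-19 (d²=191328754.00)
P5 → Z-19 (d²=295280873.00)
P6 → Z-19 (d²=298992313.00)

Z-19, Z-9, Z-9, Z-19, Z-19, Z-19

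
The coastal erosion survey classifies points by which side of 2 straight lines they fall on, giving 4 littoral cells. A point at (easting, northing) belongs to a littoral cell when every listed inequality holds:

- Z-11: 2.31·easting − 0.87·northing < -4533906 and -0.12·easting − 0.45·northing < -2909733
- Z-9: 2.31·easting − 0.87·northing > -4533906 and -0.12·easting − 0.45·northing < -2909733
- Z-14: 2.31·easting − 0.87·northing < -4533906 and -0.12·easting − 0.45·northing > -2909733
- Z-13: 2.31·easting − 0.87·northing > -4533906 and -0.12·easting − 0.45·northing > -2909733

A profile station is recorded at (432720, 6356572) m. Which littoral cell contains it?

Z-9

2.31·432720 − 0.87·6356572 = -4530634.440, which is > -4533906
-0.12·432720 − 0.45·6356572 = -2912383.800, which is < -2909733
This sign pattern matches Z-9.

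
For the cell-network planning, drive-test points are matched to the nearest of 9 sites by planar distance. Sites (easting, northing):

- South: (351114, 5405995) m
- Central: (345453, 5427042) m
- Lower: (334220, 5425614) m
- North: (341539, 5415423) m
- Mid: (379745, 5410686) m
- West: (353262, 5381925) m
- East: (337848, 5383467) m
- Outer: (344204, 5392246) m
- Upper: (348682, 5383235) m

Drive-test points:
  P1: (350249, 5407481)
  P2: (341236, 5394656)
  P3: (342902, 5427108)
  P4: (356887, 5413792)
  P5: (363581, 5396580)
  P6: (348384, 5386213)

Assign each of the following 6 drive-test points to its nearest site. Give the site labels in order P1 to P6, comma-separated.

P1 → South (d²=2956421.00)
P2 → Outer (d²=14617124.00)
P3 → Central (d²=6511957.00)
P4 → South (d²=94120738.00)
P5 → South (d²=244068314.00)
P6 → Upper (d²=8957288.00)

South, Outer, Central, South, South, Upper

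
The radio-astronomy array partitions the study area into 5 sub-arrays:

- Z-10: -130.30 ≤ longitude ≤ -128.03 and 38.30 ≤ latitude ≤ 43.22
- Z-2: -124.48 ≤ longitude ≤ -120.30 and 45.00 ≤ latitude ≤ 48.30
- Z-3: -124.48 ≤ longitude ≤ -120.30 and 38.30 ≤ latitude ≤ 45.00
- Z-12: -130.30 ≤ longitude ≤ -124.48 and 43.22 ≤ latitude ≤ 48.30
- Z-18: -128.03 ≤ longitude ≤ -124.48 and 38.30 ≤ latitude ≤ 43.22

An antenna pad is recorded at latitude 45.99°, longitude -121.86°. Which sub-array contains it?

Z-2

The point has longitude = -121.86 and latitude = 45.99.
Only Z-2 satisfies -124.48 ≤ longitude ≤ -120.30 and 45.00 ≤ latitude ≤ 48.30.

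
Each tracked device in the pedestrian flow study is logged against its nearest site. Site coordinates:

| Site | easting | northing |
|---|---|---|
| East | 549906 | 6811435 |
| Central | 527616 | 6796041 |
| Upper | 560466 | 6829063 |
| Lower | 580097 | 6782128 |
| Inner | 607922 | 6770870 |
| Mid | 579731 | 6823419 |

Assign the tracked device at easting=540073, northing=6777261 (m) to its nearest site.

Squared distances to each site:
East: 1264550165.000; Central: 507865249.000; Upper: 3099321653.000; Lower: 1625608265.000; Inner: 4644331682.000; Mid: 3703317928.000.
Minimum at Central.

Central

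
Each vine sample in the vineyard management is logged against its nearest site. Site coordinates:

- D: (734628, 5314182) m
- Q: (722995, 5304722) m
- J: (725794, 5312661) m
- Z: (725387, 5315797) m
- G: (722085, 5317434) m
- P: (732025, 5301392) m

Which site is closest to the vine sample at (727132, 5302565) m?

Q

Squared distances to each site:
D: 191144705.000; Q: 21767418.000; J: 103719460.000; Z: 178130849.000; G: 246559370.000; P: 25317378.000.
Minimum at Q.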